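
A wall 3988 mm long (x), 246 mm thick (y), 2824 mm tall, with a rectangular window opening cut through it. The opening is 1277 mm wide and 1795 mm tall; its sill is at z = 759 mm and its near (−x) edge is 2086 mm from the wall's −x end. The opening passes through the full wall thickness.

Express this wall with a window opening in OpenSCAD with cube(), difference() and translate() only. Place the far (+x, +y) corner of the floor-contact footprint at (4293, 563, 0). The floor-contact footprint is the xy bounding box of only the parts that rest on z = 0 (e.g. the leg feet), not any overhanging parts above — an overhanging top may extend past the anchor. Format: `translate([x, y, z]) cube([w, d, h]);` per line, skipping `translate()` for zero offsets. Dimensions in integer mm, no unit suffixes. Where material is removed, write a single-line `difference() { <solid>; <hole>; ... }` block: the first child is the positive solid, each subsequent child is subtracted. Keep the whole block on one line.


difference() { translate([305, 317, 0]) cube([3988, 246, 2824]); translate([2391, 317, 759]) cube([1277, 246, 1795]); }


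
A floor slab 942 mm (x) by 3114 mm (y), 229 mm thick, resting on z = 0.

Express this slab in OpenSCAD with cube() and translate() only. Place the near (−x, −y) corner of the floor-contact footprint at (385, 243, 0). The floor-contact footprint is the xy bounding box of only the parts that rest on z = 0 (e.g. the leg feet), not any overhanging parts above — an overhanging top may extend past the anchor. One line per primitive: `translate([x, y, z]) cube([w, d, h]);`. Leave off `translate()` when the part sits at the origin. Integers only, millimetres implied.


translate([385, 243, 0]) cube([942, 3114, 229]);


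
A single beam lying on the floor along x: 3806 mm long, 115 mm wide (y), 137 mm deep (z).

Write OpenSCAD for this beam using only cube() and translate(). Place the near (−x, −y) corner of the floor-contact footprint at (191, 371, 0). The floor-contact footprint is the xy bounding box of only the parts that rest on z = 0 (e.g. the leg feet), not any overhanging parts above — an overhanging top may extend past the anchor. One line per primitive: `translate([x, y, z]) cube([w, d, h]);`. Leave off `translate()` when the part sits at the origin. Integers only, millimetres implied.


translate([191, 371, 0]) cube([3806, 115, 137]);


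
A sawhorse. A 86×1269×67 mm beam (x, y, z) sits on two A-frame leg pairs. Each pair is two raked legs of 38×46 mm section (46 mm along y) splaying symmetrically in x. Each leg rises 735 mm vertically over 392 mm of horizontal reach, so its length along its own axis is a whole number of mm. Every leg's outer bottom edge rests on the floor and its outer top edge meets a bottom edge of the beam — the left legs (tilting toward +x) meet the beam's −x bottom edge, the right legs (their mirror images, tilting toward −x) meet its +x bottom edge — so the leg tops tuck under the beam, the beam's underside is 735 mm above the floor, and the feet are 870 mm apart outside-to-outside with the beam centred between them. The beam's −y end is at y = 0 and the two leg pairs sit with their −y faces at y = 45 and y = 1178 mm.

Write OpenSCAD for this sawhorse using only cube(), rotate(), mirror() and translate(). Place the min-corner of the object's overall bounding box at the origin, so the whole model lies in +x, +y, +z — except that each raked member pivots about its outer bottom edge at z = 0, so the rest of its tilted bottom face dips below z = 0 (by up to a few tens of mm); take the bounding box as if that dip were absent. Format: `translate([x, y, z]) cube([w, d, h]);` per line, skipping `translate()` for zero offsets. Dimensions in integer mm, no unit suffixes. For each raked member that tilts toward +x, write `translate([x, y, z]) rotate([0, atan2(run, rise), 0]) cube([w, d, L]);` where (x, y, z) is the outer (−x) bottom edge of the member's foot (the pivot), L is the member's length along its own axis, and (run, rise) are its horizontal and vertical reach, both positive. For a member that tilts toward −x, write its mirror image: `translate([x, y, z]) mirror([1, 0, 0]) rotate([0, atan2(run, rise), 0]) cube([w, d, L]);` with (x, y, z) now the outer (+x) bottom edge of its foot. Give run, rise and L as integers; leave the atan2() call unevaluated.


translate([392, 0, 735]) cube([86, 1269, 67]);
translate([0, 45, 0]) rotate([0, atan2(392, 735), 0]) cube([38, 46, 833]);
translate([870, 45, 0]) mirror([1, 0, 0]) rotate([0, atan2(392, 735), 0]) cube([38, 46, 833]);
translate([0, 1178, 0]) rotate([0, atan2(392, 735), 0]) cube([38, 46, 833]);
translate([870, 1178, 0]) mirror([1, 0, 0]) rotate([0, atan2(392, 735), 0]) cube([38, 46, 833]);


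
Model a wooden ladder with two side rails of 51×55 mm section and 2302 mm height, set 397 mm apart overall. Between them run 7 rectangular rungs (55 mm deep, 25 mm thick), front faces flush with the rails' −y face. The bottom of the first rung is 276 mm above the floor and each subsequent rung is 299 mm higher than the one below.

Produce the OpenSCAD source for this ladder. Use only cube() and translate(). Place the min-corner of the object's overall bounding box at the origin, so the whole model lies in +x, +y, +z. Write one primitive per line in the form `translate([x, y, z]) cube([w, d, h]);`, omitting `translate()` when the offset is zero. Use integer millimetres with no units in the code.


// rung span = 397 - 2*51 = 295
// rung[k] z = 276 + k*299
cube([51, 55, 2302]);
translate([346, 0, 0]) cube([51, 55, 2302]);
translate([51, 0, 276]) cube([295, 55, 25]);
translate([51, 0, 575]) cube([295, 55, 25]);
translate([51, 0, 874]) cube([295, 55, 25]);
translate([51, 0, 1173]) cube([295, 55, 25]);
translate([51, 0, 1472]) cube([295, 55, 25]);
translate([51, 0, 1771]) cube([295, 55, 25]);
translate([51, 0, 2070]) cube([295, 55, 25]);


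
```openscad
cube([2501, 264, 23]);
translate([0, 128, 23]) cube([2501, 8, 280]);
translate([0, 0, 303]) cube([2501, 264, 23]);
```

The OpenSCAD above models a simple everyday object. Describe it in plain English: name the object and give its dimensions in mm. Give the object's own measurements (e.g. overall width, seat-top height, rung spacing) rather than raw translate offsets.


An I-beam lying along x, 2501 mm long. Overall section height 326 mm. Two flanges 264 mm wide (y) and 23 mm thick, one on the floor and one at the top; a web 8 mm thick runs between them, centred on the flange width.


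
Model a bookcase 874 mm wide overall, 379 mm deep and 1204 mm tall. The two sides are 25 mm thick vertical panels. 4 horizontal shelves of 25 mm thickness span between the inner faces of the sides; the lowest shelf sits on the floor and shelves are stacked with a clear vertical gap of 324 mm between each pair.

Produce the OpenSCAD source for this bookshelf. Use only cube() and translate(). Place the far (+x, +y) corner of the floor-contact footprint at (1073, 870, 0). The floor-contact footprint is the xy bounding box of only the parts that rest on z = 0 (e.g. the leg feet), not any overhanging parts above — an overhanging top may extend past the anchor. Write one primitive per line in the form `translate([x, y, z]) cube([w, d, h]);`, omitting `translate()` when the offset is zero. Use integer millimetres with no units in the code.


translate([199, 491, 0]) cube([25, 379, 1204]);
translate([1048, 491, 0]) cube([25, 379, 1204]);
translate([224, 491, 0]) cube([824, 379, 25]);
translate([224, 491, 349]) cube([824, 379, 25]);
translate([224, 491, 698]) cube([824, 379, 25]);
translate([224, 491, 1047]) cube([824, 379, 25]);


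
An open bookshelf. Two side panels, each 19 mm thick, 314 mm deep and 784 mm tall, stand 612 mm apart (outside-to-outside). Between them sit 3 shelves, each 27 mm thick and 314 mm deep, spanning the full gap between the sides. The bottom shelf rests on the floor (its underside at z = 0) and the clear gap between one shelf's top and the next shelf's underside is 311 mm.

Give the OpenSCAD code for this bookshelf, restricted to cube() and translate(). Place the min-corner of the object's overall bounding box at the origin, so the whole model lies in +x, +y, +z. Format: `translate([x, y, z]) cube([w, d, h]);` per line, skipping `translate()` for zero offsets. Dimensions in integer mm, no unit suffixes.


cube([19, 314, 784]);
translate([593, 0, 0]) cube([19, 314, 784]);
translate([19, 0, 0]) cube([574, 314, 27]);
translate([19, 0, 338]) cube([574, 314, 27]);
translate([19, 0, 676]) cube([574, 314, 27]);


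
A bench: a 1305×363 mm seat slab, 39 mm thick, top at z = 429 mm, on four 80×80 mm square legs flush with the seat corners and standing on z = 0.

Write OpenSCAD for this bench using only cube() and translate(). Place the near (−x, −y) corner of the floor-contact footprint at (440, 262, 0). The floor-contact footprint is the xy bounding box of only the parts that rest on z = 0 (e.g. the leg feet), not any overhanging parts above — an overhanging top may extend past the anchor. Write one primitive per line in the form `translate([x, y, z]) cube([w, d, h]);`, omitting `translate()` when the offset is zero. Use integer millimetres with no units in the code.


// leg_h = 429 − 39 = 390
translate([440, 262, 390]) cube([1305, 363, 39]);
translate([440, 262, 0]) cube([80, 80, 390]);
translate([440, 545, 0]) cube([80, 80, 390]);
translate([1665, 262, 0]) cube([80, 80, 390]);
translate([1665, 545, 0]) cube([80, 80, 390]);


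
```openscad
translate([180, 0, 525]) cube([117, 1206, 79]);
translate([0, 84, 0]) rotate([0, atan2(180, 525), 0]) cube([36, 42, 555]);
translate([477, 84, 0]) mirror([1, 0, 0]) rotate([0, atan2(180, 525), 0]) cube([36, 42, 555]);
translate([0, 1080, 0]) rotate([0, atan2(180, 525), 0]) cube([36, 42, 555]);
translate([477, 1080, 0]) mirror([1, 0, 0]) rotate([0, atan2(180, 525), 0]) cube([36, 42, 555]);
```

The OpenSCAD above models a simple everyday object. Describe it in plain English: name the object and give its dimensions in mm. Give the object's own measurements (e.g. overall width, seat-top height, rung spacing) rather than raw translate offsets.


A sawhorse. A 117×1206×79 mm beam (x, y, z) sits on two A-frame leg pairs. Each pair is two raked legs of 36×42 mm section (42 mm along y) splaying symmetrically in x. Each leg rises 525 mm vertically over 180 mm of horizontal reach and is 555 mm long along its own axis. Every leg's outer bottom edge rests on the floor and its outer top edge meets a bottom edge of the beam — the left legs (tilting toward +x) meet the beam's −x bottom edge, the right legs (their mirror images, tilting toward −x) meet its +x bottom edge — so the leg tops tuck under the beam, the beam's underside is 525 mm above the floor, and the feet are 477 mm apart outside-to-outside with the beam centred between them. The two leg pairs are set in 84 mm from either end of the beam.


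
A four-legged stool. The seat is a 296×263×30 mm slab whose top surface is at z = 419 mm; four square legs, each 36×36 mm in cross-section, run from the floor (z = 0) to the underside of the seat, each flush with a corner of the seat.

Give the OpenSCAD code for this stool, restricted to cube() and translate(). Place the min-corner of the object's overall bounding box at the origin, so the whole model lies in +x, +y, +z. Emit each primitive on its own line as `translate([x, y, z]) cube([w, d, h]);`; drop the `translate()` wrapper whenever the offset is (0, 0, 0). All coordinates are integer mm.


translate([0, 0, 389]) cube([296, 263, 30]);
cube([36, 36, 389]);
translate([260, 0, 0]) cube([36, 36, 389]);
translate([0, 227, 0]) cube([36, 36, 389]);
translate([260, 227, 0]) cube([36, 36, 389]);


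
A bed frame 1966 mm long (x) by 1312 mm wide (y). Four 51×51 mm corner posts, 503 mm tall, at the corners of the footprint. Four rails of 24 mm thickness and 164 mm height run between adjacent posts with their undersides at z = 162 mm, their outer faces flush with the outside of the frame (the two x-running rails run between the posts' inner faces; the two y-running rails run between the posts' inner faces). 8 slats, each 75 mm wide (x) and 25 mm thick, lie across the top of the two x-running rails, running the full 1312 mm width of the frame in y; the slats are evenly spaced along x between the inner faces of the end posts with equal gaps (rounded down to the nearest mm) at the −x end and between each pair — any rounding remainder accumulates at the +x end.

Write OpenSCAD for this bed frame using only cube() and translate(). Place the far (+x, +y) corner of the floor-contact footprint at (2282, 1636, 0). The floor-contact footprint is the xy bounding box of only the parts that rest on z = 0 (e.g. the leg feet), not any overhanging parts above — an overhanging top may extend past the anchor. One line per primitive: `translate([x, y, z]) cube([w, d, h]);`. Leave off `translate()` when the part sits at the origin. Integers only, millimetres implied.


// slat z = rail_z + rail_h = 162 + 164 = 326
// slat gap = ⌊(1864 − 8·75) / 9⌋ = 140
translate([316, 324, 0]) cube([51, 51, 503]);
translate([316, 1585, 0]) cube([51, 51, 503]);
translate([2231, 324, 0]) cube([51, 51, 503]);
translate([2231, 1585, 0]) cube([51, 51, 503]);
translate([367, 324, 162]) cube([1864, 24, 164]);
translate([367, 1612, 162]) cube([1864, 24, 164]);
translate([316, 375, 162]) cube([24, 1210, 164]);
translate([2258, 375, 162]) cube([24, 1210, 164]);
translate([507, 324, 326]) cube([75, 1312, 25]);
translate([722, 324, 326]) cube([75, 1312, 25]);
translate([937, 324, 326]) cube([75, 1312, 25]);
translate([1152, 324, 326]) cube([75, 1312, 25]);
translate([1367, 324, 326]) cube([75, 1312, 25]);
translate([1582, 324, 326]) cube([75, 1312, 25]);
translate([1797, 324, 326]) cube([75, 1312, 25]);
translate([2012, 324, 326]) cube([75, 1312, 25]);


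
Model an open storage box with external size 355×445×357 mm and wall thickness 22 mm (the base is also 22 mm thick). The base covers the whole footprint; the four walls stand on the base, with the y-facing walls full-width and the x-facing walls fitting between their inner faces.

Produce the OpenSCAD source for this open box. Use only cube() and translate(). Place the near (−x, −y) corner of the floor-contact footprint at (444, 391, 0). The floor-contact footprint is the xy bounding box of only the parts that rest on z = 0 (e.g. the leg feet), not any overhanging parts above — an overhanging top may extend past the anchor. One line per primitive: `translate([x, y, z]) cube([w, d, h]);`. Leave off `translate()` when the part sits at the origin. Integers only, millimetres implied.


translate([444, 391, 0]) cube([355, 445, 22]);
translate([444, 391, 22]) cube([355, 22, 335]);
translate([444, 814, 22]) cube([355, 22, 335]);
translate([444, 413, 22]) cube([22, 401, 335]);
translate([777, 413, 22]) cube([22, 401, 335]);


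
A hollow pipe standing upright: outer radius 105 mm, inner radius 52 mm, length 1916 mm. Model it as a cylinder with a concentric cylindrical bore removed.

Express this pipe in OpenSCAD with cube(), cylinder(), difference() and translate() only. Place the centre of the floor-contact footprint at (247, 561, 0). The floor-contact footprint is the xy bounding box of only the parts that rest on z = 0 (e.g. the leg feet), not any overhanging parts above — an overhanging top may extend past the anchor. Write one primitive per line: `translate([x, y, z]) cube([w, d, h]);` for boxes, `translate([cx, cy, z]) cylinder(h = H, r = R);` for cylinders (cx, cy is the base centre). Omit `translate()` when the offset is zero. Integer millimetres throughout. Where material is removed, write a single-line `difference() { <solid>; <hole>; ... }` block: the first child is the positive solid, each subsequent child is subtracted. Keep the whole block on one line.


difference() { translate([247, 561, 0]) cylinder(h = 1916, r = 105); translate([247, 561, 0]) cylinder(h = 1916, r = 52); }


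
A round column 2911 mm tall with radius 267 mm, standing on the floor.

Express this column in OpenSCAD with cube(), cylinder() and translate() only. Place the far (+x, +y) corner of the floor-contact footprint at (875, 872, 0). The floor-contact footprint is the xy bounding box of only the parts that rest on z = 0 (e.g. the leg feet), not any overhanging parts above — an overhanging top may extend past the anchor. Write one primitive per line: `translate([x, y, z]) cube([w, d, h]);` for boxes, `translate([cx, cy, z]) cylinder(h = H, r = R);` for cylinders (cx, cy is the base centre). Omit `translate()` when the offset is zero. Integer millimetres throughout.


translate([608, 605, 0]) cylinder(h = 2911, r = 267);


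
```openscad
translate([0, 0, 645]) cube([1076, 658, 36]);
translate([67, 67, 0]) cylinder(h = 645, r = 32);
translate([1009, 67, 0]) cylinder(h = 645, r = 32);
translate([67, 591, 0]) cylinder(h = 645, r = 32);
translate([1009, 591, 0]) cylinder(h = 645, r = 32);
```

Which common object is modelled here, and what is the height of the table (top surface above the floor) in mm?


A table. The table height is 681 mm.

A 1076×658×36 slab sits at z = 645 on four Ø64 mm round legs — a table. The top surface is at 645 + 36 = 681 mm.


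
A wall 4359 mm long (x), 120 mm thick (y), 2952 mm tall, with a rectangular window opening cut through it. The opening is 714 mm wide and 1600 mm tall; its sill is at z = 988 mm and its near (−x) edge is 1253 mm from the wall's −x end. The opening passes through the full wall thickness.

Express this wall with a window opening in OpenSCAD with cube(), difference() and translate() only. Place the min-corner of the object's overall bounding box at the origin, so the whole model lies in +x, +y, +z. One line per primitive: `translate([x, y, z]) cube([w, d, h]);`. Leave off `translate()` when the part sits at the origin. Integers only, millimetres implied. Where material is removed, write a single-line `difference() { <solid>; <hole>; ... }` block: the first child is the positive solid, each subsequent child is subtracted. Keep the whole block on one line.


difference() { cube([4359, 120, 2952]); translate([1253, 0, 988]) cube([714, 120, 1600]); }


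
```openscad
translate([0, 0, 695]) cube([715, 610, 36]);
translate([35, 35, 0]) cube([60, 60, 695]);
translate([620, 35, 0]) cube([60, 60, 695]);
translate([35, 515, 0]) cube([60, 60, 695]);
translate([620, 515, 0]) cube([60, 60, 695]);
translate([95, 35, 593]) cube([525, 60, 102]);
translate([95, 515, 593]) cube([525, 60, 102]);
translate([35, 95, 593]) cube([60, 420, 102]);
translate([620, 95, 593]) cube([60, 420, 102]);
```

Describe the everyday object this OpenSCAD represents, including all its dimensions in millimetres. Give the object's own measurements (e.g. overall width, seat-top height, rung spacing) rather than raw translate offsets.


A table: top 715 mm (x) × 610 mm (y), 36 mm thick, upper face at z = 731 mm, on four 60×60 mm square legs, each inset 35 mm from the nearest pair of top edges from z = 0 to the bottom of the top. Four apron rails, 60 mm thick and 102 mm tall, run between adjacent legs with their top edges flush with the underside of the top and their outer faces flush with the legs' outer faces.


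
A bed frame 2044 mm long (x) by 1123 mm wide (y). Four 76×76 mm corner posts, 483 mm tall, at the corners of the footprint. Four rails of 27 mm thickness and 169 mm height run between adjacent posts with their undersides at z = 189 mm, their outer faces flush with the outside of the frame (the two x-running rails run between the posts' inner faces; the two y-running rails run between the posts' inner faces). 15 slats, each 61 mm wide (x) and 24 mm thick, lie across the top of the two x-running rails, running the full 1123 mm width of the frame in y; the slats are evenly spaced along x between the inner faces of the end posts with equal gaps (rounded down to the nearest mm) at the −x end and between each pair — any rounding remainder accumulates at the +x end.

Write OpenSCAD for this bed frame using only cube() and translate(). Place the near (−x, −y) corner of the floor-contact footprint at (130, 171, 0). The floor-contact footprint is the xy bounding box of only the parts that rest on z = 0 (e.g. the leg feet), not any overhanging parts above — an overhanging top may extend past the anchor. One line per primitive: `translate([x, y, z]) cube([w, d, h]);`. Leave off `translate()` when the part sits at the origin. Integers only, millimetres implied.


// slat z = rail_z + rail_h = 189 + 169 = 358
// slat gap = ⌊(1892 − 15·61) / 16⌋ = 61
translate([130, 171, 0]) cube([76, 76, 483]);
translate([130, 1218, 0]) cube([76, 76, 483]);
translate([2098, 171, 0]) cube([76, 76, 483]);
translate([2098, 1218, 0]) cube([76, 76, 483]);
translate([206, 171, 189]) cube([1892, 27, 169]);
translate([206, 1267, 189]) cube([1892, 27, 169]);
translate([130, 247, 189]) cube([27, 971, 169]);
translate([2147, 247, 189]) cube([27, 971, 169]);
translate([267, 171, 358]) cube([61, 1123, 24]);
translate([389, 171, 358]) cube([61, 1123, 24]);
translate([511, 171, 358]) cube([61, 1123, 24]);
translate([633, 171, 358]) cube([61, 1123, 24]);
translate([755, 171, 358]) cube([61, 1123, 24]);
translate([877, 171, 358]) cube([61, 1123, 24]);
translate([999, 171, 358]) cube([61, 1123, 24]);
translate([1121, 171, 358]) cube([61, 1123, 24]);
translate([1243, 171, 358]) cube([61, 1123, 24]);
translate([1365, 171, 358]) cube([61, 1123, 24]);
translate([1487, 171, 358]) cube([61, 1123, 24]);
translate([1609, 171, 358]) cube([61, 1123, 24]);
translate([1731, 171, 358]) cube([61, 1123, 24]);
translate([1853, 171, 358]) cube([61, 1123, 24]);
translate([1975, 171, 358]) cube([61, 1123, 24]);


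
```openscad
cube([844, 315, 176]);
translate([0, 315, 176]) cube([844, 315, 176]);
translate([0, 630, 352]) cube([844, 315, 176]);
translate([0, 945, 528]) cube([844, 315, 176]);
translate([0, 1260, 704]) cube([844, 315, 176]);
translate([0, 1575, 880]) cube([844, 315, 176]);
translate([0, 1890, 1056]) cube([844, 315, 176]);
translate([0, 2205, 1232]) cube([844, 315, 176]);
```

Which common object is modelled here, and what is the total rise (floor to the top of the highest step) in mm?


A staircase. The total rise is 1408 mm.

8 identical blocks, each offset up and back from the previous — a staircase. Each step is 176 mm tall and there are 8 of them, so the total rise is 8 × 176 = 1408 mm.


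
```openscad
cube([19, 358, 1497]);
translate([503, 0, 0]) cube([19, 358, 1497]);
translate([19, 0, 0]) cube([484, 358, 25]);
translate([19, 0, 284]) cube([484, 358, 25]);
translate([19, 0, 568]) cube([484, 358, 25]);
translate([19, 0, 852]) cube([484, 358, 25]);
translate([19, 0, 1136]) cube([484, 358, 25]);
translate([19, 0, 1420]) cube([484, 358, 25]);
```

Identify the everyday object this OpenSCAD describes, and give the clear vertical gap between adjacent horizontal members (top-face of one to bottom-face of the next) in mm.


A bookshelf. The clear shelf gap is 259 mm.

Two tall side panels with 6 horizontal boards between them — a bookshelf. The first two shelf undersides are at z = 0 and z = 284; with shelf thickness 25, the clear gap is 284 − 0 − 25 = 259 mm.


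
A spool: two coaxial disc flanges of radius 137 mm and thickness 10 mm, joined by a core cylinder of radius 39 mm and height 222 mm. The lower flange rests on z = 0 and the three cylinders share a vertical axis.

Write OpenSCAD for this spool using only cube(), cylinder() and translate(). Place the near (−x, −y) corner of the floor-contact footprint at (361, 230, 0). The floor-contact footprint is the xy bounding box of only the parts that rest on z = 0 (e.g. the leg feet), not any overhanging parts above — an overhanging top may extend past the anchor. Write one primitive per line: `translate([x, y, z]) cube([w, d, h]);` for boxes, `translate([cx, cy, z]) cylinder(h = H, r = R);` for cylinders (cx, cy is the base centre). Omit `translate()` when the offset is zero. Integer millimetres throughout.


translate([498, 367, 0]) cylinder(h = 10, r = 137);
translate([498, 367, 10]) cylinder(h = 222, r = 39);
translate([498, 367, 232]) cylinder(h = 10, r = 137);


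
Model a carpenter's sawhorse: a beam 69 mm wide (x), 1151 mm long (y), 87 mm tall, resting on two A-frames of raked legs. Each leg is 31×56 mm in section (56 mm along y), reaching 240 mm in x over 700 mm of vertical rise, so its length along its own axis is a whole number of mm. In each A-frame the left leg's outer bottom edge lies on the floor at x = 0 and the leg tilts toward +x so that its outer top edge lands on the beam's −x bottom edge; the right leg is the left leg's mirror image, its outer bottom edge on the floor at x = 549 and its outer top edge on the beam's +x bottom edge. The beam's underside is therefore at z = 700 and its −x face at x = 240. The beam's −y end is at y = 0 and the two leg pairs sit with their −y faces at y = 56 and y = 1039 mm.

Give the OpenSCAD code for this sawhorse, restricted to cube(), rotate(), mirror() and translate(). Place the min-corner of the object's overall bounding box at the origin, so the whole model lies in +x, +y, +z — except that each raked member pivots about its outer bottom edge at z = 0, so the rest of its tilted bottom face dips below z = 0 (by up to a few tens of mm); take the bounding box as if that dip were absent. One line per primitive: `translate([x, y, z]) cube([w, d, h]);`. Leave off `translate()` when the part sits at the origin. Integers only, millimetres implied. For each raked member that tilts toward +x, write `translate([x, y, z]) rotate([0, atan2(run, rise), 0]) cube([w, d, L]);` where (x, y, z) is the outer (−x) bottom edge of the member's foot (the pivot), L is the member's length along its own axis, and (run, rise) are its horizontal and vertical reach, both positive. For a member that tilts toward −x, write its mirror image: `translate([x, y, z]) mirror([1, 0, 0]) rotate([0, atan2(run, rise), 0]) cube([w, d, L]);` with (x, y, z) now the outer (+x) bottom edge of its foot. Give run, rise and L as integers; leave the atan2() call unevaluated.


// leg length = √(240² + 700²) = 740
// right-leg outer foot x = 2·240 + 69 = 549
// beam min-corner = (240, 0, 700)
translate([240, 0, 700]) cube([69, 1151, 87]);
translate([0, 56, 0]) rotate([0, atan2(240, 700), 0]) cube([31, 56, 740]);
translate([549, 56, 0]) mirror([1, 0, 0]) rotate([0, atan2(240, 700), 0]) cube([31, 56, 740]);
translate([0, 1039, 0]) rotate([0, atan2(240, 700), 0]) cube([31, 56, 740]);
translate([549, 1039, 0]) mirror([1, 0, 0]) rotate([0, atan2(240, 700), 0]) cube([31, 56, 740]);


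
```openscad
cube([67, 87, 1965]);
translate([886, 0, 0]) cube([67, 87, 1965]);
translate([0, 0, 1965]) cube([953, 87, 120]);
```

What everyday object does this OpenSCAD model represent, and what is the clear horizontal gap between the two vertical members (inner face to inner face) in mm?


A door frame. The clear opening width is 819 mm.

Two 1965 mm tall posts with a header on top — a door frame. The left jamb is 67 mm wide at x = 0; the right jamb starts at x = 886. The clear opening is 886 − 67 = 819 mm.


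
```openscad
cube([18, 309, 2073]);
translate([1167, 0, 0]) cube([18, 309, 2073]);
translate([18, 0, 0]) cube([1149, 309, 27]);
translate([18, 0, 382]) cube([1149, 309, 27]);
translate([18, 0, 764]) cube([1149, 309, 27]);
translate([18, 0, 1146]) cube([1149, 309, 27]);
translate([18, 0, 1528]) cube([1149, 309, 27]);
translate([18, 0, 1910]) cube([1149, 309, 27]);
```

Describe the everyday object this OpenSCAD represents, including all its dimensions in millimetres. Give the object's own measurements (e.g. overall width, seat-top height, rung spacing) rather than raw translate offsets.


An open bookshelf. Two side panels, each 18 mm thick, 309 mm deep and 2073 mm tall, stand 1185 mm apart (outside-to-outside). Between them sit 6 shelves, each 27 mm thick and 309 mm deep, spanning the full gap between the sides. The bottom shelf rests on the floor (its underside at z = 0) and the clear gap between one shelf's top and the next shelf's underside is 355 mm.


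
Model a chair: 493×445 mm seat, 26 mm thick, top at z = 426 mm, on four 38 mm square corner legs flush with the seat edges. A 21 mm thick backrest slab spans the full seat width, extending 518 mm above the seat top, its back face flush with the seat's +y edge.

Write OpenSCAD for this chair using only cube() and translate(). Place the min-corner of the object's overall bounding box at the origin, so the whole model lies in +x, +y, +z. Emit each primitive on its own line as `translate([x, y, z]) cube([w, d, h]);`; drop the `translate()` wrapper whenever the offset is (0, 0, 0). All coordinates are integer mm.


translate([0, 0, 400]) cube([493, 445, 26]);
cube([38, 38, 400]);
translate([455, 0, 0]) cube([38, 38, 400]);
translate([0, 407, 0]) cube([38, 38, 400]);
translate([455, 407, 0]) cube([38, 38, 400]);
translate([0, 424, 426]) cube([493, 21, 518]);


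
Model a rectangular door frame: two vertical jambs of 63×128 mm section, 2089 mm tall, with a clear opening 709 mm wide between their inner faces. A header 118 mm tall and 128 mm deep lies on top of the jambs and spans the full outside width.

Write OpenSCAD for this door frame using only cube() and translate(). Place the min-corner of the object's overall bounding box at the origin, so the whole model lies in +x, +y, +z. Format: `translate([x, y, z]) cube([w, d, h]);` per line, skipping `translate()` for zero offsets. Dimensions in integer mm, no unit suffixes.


cube([63, 128, 2089]);
translate([772, 0, 0]) cube([63, 128, 2089]);
translate([0, 0, 2089]) cube([835, 128, 118]);


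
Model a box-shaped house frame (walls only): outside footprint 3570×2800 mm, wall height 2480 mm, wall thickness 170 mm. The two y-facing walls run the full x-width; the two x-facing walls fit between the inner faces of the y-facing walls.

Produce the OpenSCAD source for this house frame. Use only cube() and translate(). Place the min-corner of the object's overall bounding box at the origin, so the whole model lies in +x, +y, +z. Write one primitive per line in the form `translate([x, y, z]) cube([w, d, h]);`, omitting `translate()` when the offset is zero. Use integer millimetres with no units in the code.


cube([3570, 170, 2480]);
translate([0, 2630, 0]) cube([3570, 170, 2480]);
translate([0, 170, 0]) cube([170, 2460, 2480]);
translate([3400, 170, 0]) cube([170, 2460, 2480]);


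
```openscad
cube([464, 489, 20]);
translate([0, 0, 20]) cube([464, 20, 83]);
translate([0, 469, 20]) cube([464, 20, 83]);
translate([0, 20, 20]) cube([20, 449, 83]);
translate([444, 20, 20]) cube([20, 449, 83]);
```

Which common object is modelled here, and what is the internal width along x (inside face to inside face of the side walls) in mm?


An open box. The internal width is 424 mm.

A 464×489 base slab with four walls standing on it — an open box. The base is 464 mm wide and the walls are 20 mm thick, so the internal width is 464 − 2 × 20 = 424 mm.


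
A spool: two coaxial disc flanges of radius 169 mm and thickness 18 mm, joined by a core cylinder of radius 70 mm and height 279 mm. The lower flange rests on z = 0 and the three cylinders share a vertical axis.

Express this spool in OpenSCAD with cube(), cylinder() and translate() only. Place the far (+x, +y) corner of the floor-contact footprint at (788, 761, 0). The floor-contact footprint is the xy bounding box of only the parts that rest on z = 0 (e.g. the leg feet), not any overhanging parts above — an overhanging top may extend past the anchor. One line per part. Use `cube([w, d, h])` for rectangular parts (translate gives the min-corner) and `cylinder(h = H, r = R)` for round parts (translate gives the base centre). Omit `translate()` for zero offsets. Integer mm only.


translate([619, 592, 0]) cylinder(h = 18, r = 169);
translate([619, 592, 18]) cylinder(h = 279, r = 70);
translate([619, 592, 297]) cylinder(h = 18, r = 169);


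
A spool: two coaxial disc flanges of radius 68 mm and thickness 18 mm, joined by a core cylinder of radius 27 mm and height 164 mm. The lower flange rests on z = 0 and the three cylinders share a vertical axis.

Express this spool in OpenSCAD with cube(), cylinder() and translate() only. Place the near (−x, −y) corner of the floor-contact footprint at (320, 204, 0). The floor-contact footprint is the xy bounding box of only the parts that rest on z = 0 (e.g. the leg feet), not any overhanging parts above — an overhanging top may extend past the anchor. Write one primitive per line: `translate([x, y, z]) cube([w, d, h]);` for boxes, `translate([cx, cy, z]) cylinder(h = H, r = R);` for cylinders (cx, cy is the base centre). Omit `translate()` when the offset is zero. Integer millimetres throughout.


translate([388, 272, 0]) cylinder(h = 18, r = 68);
translate([388, 272, 18]) cylinder(h = 164, r = 27);
translate([388, 272, 182]) cylinder(h = 18, r = 68);


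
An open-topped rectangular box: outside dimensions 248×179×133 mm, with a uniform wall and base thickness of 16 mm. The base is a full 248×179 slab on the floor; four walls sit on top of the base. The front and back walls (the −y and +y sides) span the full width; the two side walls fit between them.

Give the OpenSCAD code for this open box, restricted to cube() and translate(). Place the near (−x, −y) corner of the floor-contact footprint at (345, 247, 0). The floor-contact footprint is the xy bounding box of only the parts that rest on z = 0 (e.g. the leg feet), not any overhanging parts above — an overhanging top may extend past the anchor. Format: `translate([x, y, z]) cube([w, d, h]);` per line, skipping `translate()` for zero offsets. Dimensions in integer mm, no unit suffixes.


translate([345, 247, 0]) cube([248, 179, 16]);
translate([345, 247, 16]) cube([248, 16, 117]);
translate([345, 410, 16]) cube([248, 16, 117]);
translate([345, 263, 16]) cube([16, 147, 117]);
translate([577, 263, 16]) cube([16, 147, 117]);


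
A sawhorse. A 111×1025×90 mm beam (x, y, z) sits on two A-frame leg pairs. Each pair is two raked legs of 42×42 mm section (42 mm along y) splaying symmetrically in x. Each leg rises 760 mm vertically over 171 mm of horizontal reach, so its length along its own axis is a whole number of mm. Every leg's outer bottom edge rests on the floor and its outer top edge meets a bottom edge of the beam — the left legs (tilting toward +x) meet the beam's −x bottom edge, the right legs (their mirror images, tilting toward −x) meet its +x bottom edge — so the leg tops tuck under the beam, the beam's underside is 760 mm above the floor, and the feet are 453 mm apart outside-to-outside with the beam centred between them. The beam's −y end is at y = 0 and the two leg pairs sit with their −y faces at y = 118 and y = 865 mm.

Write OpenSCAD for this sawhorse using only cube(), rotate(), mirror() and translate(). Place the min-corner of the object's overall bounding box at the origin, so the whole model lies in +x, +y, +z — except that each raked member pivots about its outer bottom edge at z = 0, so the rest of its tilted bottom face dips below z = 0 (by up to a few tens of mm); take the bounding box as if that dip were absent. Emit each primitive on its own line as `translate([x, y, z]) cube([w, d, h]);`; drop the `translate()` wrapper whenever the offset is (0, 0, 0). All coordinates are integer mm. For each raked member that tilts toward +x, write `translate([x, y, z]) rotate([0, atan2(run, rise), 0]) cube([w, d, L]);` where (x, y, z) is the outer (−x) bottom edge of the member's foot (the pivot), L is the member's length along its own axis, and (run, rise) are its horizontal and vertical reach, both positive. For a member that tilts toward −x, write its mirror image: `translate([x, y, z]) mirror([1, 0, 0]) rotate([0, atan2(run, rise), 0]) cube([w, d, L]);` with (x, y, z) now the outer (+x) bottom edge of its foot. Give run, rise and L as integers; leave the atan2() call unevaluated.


translate([171, 0, 760]) cube([111, 1025, 90]);
translate([0, 118, 0]) rotate([0, atan2(171, 760), 0]) cube([42, 42, 779]);
translate([453, 118, 0]) mirror([1, 0, 0]) rotate([0, atan2(171, 760), 0]) cube([42, 42, 779]);
translate([0, 865, 0]) rotate([0, atan2(171, 760), 0]) cube([42, 42, 779]);
translate([453, 865, 0]) mirror([1, 0, 0]) rotate([0, atan2(171, 760), 0]) cube([42, 42, 779]);


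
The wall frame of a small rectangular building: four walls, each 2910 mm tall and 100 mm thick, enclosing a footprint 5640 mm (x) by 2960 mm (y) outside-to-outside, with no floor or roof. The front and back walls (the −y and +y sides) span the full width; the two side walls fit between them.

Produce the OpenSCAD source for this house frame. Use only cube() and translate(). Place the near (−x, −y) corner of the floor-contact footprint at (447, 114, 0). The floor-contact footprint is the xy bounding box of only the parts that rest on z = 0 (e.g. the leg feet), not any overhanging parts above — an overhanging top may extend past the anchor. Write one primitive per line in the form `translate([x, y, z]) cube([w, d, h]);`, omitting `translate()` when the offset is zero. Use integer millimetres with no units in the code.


translate([447, 114, 0]) cube([5640, 100, 2910]);
translate([447, 2974, 0]) cube([5640, 100, 2910]);
translate([447, 214, 0]) cube([100, 2760, 2910]);
translate([5987, 214, 0]) cube([100, 2760, 2910]);


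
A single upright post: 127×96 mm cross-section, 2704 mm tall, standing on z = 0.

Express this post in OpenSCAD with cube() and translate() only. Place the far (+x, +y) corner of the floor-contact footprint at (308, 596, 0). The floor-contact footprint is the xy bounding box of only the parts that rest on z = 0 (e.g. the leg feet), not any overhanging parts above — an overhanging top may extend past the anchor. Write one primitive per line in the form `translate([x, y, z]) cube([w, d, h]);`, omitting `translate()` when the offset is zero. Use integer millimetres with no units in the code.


translate([181, 500, 0]) cube([127, 96, 2704]);


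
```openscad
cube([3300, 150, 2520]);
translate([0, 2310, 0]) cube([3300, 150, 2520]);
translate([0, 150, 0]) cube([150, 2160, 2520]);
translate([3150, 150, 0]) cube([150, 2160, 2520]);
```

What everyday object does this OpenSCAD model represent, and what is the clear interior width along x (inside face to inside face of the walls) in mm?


A house (or room) frame. The interior width is 3000 mm.

Four 2520 mm walls enclosing a rectangle with no floor or roof — a room or house frame. Outside width is 3300 mm and wall thickness is 150 mm, so the interior width is 3300 − 2 × 150 = 3000 mm.


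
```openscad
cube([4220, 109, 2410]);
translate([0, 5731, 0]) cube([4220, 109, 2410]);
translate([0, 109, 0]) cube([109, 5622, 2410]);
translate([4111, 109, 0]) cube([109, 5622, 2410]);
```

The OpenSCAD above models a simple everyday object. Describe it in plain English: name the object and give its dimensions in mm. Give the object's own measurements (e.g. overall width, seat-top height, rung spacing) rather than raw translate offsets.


The wall frame of a small rectangular building: four walls, each 2410 mm tall and 109 mm thick, enclosing a footprint 4220 mm (x) by 5840 mm (y) outside-to-outside, with no floor or roof. The front and back walls (the −y and +y sides) span the full width; the two side walls fit between them.


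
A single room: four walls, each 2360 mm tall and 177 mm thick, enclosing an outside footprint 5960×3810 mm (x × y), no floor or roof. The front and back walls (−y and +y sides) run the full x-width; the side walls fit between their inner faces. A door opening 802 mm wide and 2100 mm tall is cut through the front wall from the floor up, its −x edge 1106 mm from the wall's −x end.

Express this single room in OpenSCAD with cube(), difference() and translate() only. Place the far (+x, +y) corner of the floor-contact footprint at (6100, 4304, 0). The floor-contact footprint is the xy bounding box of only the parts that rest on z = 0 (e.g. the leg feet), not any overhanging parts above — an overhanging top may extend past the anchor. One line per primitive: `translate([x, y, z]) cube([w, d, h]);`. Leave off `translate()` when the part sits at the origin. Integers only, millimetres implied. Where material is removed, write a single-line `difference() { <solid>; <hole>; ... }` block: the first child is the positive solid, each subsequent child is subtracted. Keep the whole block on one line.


difference() { translate([140, 494, 0]) cube([5960, 177, 2360]); translate([1246, 494, 0]) cube([802, 177, 2100]); }
translate([140, 4127, 0]) cube([5960, 177, 2360]);
translate([140, 671, 0]) cube([177, 3456, 2360]);
translate([5923, 671, 0]) cube([177, 3456, 2360]);
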